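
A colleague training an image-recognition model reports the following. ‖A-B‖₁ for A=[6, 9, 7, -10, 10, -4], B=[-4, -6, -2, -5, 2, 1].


d = |6+ 4| + |9+ 6| + |7+ 2| + |-10+ 5| + |10-2| + |-4-1|
  = 10 + 15 + 9 + 5 + 8 + 5
  = 52

52


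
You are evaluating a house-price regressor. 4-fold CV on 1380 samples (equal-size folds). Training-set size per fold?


Fold size = 1380/4 = 345
Training per fold = 1380 - 345 = 1035

1035


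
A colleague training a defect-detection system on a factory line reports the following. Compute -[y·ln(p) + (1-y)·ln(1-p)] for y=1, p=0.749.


BCE = -[y·ln(p) + (1-y)·ln(1-p)]
= -1·ln(0.749) - 0
= -ln(0.749) = 0.289

0.289


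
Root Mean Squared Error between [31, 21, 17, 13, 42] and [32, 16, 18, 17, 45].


MSE = 52/5 = 10.4
RMSE = √(52/5) = 3.2249

3.2249


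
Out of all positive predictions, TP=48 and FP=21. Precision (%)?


Precision = TP/(TP+FP)
= 48/(48+21)
= 48/69 = 69.57%

69.57%


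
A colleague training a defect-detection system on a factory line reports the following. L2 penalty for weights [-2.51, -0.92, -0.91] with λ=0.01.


‖w‖₂² = (-2.51)² + (-0.92)² + (-0.91)²
     = 6.3001 + 0.8464 + 0.8281
     = 7.9746
λ·‖w‖₂² = 0.01·7.9746 = 0.079746

0.079746


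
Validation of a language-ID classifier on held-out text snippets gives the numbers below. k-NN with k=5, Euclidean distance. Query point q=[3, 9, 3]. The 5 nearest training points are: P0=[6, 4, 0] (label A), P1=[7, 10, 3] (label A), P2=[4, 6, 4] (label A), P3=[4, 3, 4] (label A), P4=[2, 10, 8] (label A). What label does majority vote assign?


d(q,P0) = 6.5574  (label A)
d(q,P1) = 4.1231  (label A)
d(q,P2) = 3.3166  (label A)
d(q,P3) = 6.1644  (label A)
d(q,P4) = 5.1962  (label A)
Votes: A=5, B=0
Majority → A

A


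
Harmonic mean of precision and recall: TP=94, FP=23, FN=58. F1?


Precision = 94/117 = 0.8034
Recall = 94/152 = 0.6184
F1 = 2·P·R/(P+R) = 2·TP/(2·TP+FP+FN) = 188/(188+23+58) = 188/269 = 0.6989

0.6989


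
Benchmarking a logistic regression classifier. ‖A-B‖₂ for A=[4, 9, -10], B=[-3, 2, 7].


d = √((4+ 3)² + (9-2)² + (-10-7)²)
  = √(49 + 49 + 289)
  = √387 = 19.6723

19.6723


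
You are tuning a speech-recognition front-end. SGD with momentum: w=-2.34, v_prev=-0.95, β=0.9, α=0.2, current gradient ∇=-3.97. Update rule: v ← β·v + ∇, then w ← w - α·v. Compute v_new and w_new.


v_new = 0.9·-0.95 - 3.97 = -0.855 - 3.97 = -4.825
w_new = -2.34 - 0.2·-4.825 = -2.34 + 0.965 = -1.375

v_new=-4.825, w_new=-1.375


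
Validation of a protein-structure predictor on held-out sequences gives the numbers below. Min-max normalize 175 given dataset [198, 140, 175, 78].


min=78, max=198
(175-78)/(198-78) = 97/120 = 0.8083

0.8083


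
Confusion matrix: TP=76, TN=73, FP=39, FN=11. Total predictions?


Total = TP + TN + FP + FN
= 76 + 73 + 39 + 11
= 199
(Predicted positive: 115, predicted negative: 84)

199


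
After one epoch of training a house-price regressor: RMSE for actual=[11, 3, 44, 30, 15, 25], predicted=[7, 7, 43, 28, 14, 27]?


MSE = 42/6 = 7
RMSE = √(42/6) = 2.6458

2.6458


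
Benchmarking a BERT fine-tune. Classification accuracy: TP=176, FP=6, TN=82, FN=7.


Accuracy = (TP+TN)/(TP+TN+FP+FN)
= (176+82)/(271)
= 258/271 = 95.2%

95.2%


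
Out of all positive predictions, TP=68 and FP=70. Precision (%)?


Precision = TP/(TP+FP)
= 68/(68+70)
= 68/138 = 49.28%

49.28%


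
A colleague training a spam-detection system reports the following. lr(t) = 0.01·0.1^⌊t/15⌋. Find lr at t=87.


n_drops = ⌊87/15⌋ = 5
lr = 0.01·0.1^5 = 0.01·0.00001 = 0.0000001

0.0000001


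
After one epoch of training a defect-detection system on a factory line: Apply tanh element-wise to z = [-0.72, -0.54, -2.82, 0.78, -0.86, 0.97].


tanh(-0.72) = -0.6169
tanh(-0.54) = -0.493
tanh(-2.82) = -0.9929
tanh(0.78) = 0.6527
tanh(-0.86) = -0.6963
tanh(0.97) = 0.7487
result = [-0.6169, -0.493, -0.9929, 0.6527, -0.6963, 0.7487]

[-0.6169, -0.493, -0.9929, 0.6527, -0.6963, 0.7487]


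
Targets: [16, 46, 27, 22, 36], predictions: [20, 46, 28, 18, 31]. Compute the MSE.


Squared errors: (16-20)²=16, (46-46)²=0, (27-28)²=1, (22-18)²=16, (36-31)²=25
Sum = 58
MSE = 58/5 = 58/5

58/5


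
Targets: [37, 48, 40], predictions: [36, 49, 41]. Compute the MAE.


Absolute errors: |37-36|=1, |48-49|=1, |40-41|=1
Sum = 3
MAE = 3/3 = 1

1


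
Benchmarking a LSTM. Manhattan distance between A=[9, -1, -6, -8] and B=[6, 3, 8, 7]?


d = |9-6| + |-1-3| + |-6-8| + |-8-7|
  = 3 + 4 + 14 + 15
  = 36

36


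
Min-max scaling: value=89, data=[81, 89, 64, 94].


min=64, max=94
(89-64)/(94-64) = 25/30 = 0.8333

0.8333


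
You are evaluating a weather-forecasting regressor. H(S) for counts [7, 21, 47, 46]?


Probabilities: [7/121, 21/121, 47/121, 46/121] ≈ [0.0579, 0.1736, 0.3884, 0.3802]
H = -((7/121)·log₂(7/121) + (21/121)·log₂(21/121) + (47/121)·log₂(47/121) + (46/121)·log₂(46/121))
  = 1.7367 bits

1.7367 bits


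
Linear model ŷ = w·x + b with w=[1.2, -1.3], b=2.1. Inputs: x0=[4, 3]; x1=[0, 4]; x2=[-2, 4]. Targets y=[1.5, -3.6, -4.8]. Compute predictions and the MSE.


ŷ0 = (1.2)·(4) + (-1.3)·(3) + 2.1 = 3.0
ŷ1 = (1.2)·(0) + (-1.3)·(4) + 2.1 = -3.1
ŷ2 = (1.2)·(-2) + (-1.3)·(4) + 2.1 = -5.5
errors² = [2.25, 0.25, 0.49]
MSE = 2.9900/3 = 0.9967

0.9967


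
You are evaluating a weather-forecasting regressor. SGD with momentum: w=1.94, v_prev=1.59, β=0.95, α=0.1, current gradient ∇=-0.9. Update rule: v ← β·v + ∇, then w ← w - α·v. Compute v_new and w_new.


v_new = 0.95·1.59 - 0.9 = 1.5105 - 0.9 = 0.6105
w_new = 1.94 - 0.1·0.6105 = 1.94 - 0.06105 = 1.87895

v_new=0.6105, w_new=1.87895


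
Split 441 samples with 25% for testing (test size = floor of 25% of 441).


Test = ⌊441·25/100⌋ = 110
Train = 441 - 110 = 331

Train: 331, Test: 110


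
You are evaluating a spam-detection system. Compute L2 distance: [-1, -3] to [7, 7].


d = √((-1-7)² + (-3-7)²)
  = √(64 + 100)
  = √164 = 12.8062

12.8062


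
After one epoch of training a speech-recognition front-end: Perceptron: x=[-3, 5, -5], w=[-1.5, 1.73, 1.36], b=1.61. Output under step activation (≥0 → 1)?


z = (-3)·(-1.5) + (5)·(1.73) + (-5)·(1.36) + 1.61
  = 7.96
step(z) = 1 (z≥0)

1


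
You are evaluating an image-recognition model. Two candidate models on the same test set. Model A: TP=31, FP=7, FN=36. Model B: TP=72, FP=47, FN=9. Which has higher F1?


Model A: P=31/38=0.8158, R=31/67=0.4627, F1=2PR/(P+R)=2TP/(2TP+FP+FN)=62/105=0.5905
Model B: P=72/119=0.605, R=72/81=0.8889, F1=2PR/(P+R)=2TP/(2TP+FP+FN)=144/200=0.72
0.5905 < 0.72 → Model B

Model B


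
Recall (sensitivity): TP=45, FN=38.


Recall = TP/(TP+FN)
= 45/(45+38)
= 45/83 = 54.22%

54.22%


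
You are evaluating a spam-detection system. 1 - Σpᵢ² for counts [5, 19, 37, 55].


Probabilities: [5/116, 19/116, 37/116, 55/116] ≈ [0.0431, 0.1638, 0.319, 0.4741]
Σpᵢ² = (25 + 361 + 1369 + 3025)/116² = 4780/13456
Gini = 1 - Σpᵢ² = 1 - 4780/13456 = 0.6448

0.6448


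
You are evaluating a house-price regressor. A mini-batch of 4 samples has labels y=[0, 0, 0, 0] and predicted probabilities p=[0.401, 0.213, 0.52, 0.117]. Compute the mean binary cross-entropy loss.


L[0] = -ln(1-0.401) = -ln(0.599) = 0.5125
L[1] = -ln(1-0.213) = -ln(0.787) = 0.2395
L[2] = -ln(1-0.52) = -ln(0.48) = 0.734
L[3] = -ln(1-0.117) = -ln(0.883) = 0.1244
mean = (0.5125 + 0.2395 + 0.734 + 0.1244)/4 = 0.4026

0.4026


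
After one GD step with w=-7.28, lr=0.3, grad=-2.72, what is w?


w_new = w - α·∇
= -7.28 - 0.3·-2.72
= -7.28 + 0.816
= -6.464

-6.464


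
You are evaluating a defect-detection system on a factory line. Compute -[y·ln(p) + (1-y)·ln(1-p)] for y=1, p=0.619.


BCE = -[y·ln(p) + (1-y)·ln(1-p)]
= -1·ln(0.619) - 0
= -ln(0.619) = 0.4797

0.4797


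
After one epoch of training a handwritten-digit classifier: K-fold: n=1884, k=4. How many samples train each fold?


Fold size = 1884/4 = 471
Training per fold = 1884 - 471 = 1413

1413


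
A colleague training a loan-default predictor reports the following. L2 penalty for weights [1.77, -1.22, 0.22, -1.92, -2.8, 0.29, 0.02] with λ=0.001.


‖w‖₂² = (1.77)² + (-1.22)² + (0.22)² + (-1.92)² + (-2.8)² + (0.29)² + (0.02)²
     = 3.1329 + 1.4884 + 0.0484 + 3.6864 + 7.84 + 0.0841 + 0.0004
     = 16.2806
λ·‖w‖₂² = 0.001·16.2806 = 0.016281

0.016281


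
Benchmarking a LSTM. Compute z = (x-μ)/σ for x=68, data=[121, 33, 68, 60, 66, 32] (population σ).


μ = 63.3333, σ = 29.6292
z = (68 - 63.3333)/29.6292 = 0.1575

0.1575


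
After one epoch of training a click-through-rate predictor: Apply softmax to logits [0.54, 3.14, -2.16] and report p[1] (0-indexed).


Exponentials: e^0.54=1.716, e^3.14=23.1039, e^-2.16=0.1153
Sum = 24.9352
Softmax = [0.0688, 0.9266, 0.0046]
p[1] = 23.1039/24.9352 = 0.9266

0.9266


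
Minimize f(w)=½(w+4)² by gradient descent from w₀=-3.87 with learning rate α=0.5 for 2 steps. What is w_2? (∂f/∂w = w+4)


step 1: grad = -3.87+4 = 0.13; w = -3.87 - 0.5·(0.13) = -3.935
step 2: grad = -3.935+4 = 0.065; w = -3.935 - 0.5·(0.065) = -3.9675

-3.9675


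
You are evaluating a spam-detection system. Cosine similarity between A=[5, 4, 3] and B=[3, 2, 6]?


A·B = 5·3 + 4·2 + 3·6 = 41
‖A‖ = √50 = 7.0711, ‖B‖ = √49 = 7
cos = 41/(√50·√49) = 41/√2450 = 0.8283

0.8283


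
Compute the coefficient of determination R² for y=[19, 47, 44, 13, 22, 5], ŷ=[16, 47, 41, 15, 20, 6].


ȳ = 25
SS_res = Σ(y-ŷ)² = 27
SS_tot = Σ(y-ȳ)² = 1434
R² = 1 - SS_res/SS_tot = 1 - 0.0188 = 0.9812

0.9812


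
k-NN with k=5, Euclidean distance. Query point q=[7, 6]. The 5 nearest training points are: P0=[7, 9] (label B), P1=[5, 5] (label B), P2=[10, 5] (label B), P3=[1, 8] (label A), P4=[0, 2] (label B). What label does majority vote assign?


d(q,P0) = 3.0  (label B)
d(q,P1) = 2.2361  (label B)
d(q,P2) = 3.1623  (label B)
d(q,P3) = 6.3246  (label A)
d(q,P4) = 8.0623  (label B)
Votes: A=1, B=4
Majority → B

B


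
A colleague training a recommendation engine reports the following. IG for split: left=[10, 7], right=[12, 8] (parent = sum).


Parent = [22, 15], H_parent = 0.974
H_left = 0.9774 (n=17), H_right = 0.971 (n=20)
H_children = (17/37)·0.9774 + (20/37)·0.971 = 0.9739
IG = 0.974 - 0.9739 = 0.0001

0.0001


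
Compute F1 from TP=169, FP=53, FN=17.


Precision = 169/222 = 0.7613
Recall = 169/186 = 0.9086
F1 = 2·P·R/(P+R) = 2·TP/(2·TP+FP+FN) = 338/(338+53+17) = 338/408 = 0.8284

0.8284


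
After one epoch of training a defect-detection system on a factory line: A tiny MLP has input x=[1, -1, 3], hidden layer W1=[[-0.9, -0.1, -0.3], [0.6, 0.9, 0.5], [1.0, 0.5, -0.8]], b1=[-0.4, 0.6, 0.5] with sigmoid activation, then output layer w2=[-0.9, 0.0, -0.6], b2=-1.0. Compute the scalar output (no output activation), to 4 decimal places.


z1[0] = (-0.9)·(1) + (-0.1)·(-1) + (-0.3)·(3) - 0.4 = -2.1
z1[1] = (0.6)·(1) + (0.9)·(-1) + (0.5)·(3) + 0.6 = 1.8
z1[2] = (1.0)·(1) + (0.5)·(-1) + (-0.8)·(3) + 0.5 = -1.4
h = sigmoid(z1) = [0.1091, 0.8581, 0.1978]
output = (-0.9)·(0.1091) + (0.0)·(0.8581) + (-0.6)·(0.1978) - 1.0 = -1.2169

-1.2169


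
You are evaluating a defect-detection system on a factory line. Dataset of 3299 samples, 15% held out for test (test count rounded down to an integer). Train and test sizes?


Test = ⌊3299·15/100⌋ = 494
Train = 3299 - 494 = 2805

Train: 2805, Test: 494


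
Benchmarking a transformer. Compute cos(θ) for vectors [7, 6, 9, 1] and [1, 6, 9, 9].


A·B = 7·1 + 6·6 + 9·9 + 1·9 = 133
‖A‖ = √167 = 12.9228, ‖B‖ = √199 = 14.1067
cos = 133/(√167·√199) = 133/√33233 = 0.7296

0.7296


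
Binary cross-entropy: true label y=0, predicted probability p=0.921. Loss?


BCE = -[y·ln(p) + (1-y)·ln(1-p)]
= -0 - 1·ln(1-0.921)
= -ln(0.079) = 2.5383

2.5383


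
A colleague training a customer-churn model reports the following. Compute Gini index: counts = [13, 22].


Probabilities: [13/35, 22/35] ≈ [0.3714, 0.6286]
Σpᵢ² = (169 + 484)/35² = 653/1225
Gini = 1 - Σpᵢ² = 1 - 653/1225 = 0.4669

0.4669


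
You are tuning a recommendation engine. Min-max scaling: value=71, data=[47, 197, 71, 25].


min=25, max=197
(71-25)/(197-25) = 46/172 = 0.2674

0.2674


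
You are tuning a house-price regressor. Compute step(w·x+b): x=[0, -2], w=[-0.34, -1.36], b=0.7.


z = (0)·(-0.34) + (-2)·(-1.36) + 0.7
  = 3.42
step(z) = 1 (z≥0)

1


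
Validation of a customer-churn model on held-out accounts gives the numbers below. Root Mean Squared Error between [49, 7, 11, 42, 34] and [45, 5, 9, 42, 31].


MSE = 33/5 = 6.6
RMSE = √(33/5) = 2.569

2.569


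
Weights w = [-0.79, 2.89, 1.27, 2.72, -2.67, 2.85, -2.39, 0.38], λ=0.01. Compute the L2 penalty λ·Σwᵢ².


‖w‖₂² = (-0.79)² + (2.89)² + (1.27)² + (2.72)² + (-2.67)² + (2.85)² + (-2.39)² + (0.38)²
     = 0.6241 + 8.3521 + 1.6129 + 7.3984 + 7.1289 + 8.1225 + 5.7121 + 0.1444
     = 39.0954
λ·‖w‖₂² = 0.01·39.0954 = 0.390954

0.390954


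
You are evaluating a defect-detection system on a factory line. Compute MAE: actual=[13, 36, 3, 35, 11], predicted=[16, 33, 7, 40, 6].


Absolute errors: |13-16|=3, |36-33|=3, |3-7|=4, |35-40|=5, |11-6|=5
Sum = 20
MAE = 20/5 = 4

4


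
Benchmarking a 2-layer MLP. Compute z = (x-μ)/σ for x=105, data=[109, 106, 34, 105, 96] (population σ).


μ = 90, σ = 28.3337
z = (105 - 90)/28.3337 = 0.5294

0.5294


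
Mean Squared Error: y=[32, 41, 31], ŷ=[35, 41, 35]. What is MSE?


Squared errors: (32-35)²=9, (41-41)²=0, (31-35)²=16
Sum = 25
MSE = 25/3 = 25/3

25/3


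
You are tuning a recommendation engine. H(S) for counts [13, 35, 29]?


Probabilities: [13/77, 35/77, 29/77] ≈ [0.1688, 0.4545, 0.3766]
H = -((13/77)·log₂(13/77) + (35/77)·log₂(35/77) + (29/77)·log₂(29/77))
  = 1.4809 bits

1.4809 bits


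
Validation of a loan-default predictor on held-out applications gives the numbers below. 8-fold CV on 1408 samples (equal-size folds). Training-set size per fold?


Fold size = 1408/8 = 176
Training per fold = 1408 - 176 = 1232

1232


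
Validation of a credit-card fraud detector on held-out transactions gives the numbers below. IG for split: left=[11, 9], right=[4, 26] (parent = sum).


Parent = [15, 35], H_parent = 0.8813
H_left = 0.9928 (n=20), H_right = 0.5665 (n=30)
H_children = (20/50)·0.9928 + (30/50)·0.5665 = 0.737
IG = 0.8813 - 0.737 = 0.1443

0.1443


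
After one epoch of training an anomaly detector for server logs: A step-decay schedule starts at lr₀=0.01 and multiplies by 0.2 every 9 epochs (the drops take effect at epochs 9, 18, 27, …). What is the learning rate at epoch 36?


n_drops = ⌊36/9⌋ = 4
lr = 0.01·0.2^4 = 0.01·0.0016 = 0.000016

0.000016


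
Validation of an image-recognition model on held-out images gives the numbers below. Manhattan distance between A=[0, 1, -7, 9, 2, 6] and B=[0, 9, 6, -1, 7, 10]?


d = |0-0| + |1-9| + |-7-6| + |9+ 1| + |2-7| + |6-10|
  = 0 + 8 + 13 + 10 + 5 + 4
  = 40

40


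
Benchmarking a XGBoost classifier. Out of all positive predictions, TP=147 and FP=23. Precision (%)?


Precision = TP/(TP+FP)
= 147/(147+23)
= 147/170 = 86.47%

86.47%


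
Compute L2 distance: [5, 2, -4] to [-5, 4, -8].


d = √((5+ 5)² + (2-4)² + (-4+ 8)²)
  = √(100 + 4 + 16)
  = √120 = 10.9545

10.9545


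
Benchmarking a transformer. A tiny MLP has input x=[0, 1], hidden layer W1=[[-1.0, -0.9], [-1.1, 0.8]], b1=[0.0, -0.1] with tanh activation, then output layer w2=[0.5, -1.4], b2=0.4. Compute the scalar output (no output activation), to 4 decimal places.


z1[0] = (-1.0)·(0) + (-0.9)·(1) + 0.0 = -0.9
z1[1] = (-1.1)·(0) + (0.8)·(1) - 0.1 = 0.7
h = tanh(z1) = [-0.7163, 0.6044]
output = (0.5)·(-0.7163) + (-1.4)·(0.6044) + 0.4 = -0.8043

-0.8043


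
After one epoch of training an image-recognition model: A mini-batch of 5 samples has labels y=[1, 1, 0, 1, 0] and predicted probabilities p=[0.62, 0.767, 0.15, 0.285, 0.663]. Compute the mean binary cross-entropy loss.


L[0] = -ln(0.62) = 0.478
L[1] = -ln(0.767) = 0.2653
L[2] = -ln(1-0.15) = -ln(0.85) = 0.1625
L[3] = -ln(0.285) = 1.2553
L[4] = -ln(1-0.663) = -ln(0.337) = 1.0877
mean = (0.478 + 0.2653 + 0.1625 + 1.2553 + 1.0877)/5 = 0.6498

0.6498


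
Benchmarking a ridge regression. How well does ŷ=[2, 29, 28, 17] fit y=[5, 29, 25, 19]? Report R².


ȳ = 19.5
SS_res = Σ(y-ŷ)² = 22
SS_tot = Σ(y-ȳ)² = 331
R² = 1 - SS_res/SS_tot = 1 - 0.0665 = 0.9335

0.9335


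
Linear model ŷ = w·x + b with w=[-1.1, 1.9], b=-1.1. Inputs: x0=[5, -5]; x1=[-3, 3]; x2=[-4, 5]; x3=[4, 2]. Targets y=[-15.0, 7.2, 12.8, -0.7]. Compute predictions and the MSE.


ŷ0 = (-1.1)·(5) + (1.9)·(-5) - 1.1 = -16.1
ŷ1 = (-1.1)·(-3) + (1.9)·(3) - 1.1 = 7.9
ŷ2 = (-1.1)·(-4) + (1.9)·(5) - 1.1 = 12.8
ŷ3 = (-1.1)·(4) + (1.9)·(2) - 1.1 = -1.7
errors² = [1.21, 0.49, 0.0, 1.0]
MSE = 2.7000/4 = 0.675

0.675


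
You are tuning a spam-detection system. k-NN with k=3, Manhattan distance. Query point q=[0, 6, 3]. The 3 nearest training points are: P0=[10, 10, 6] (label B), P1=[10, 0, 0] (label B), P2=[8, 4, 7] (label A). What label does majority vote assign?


d(q,P0) = 17  (label B)
d(q,P1) = 19  (label B)
d(q,P2) = 14  (label A)
Votes: A=1, B=2
Majority → B

B


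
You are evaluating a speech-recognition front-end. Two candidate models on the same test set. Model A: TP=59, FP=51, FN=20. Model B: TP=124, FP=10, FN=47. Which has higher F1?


Model A: P=59/110=0.5364, R=59/79=0.7468, F1=2PR/(P+R)=2TP/(2TP+FP+FN)=118/189=0.6243
Model B: P=124/134=0.9254, R=124/171=0.7251, F1=2PR/(P+R)=2TP/(2TP+FP+FN)=248/305=0.8131
0.6243 < 0.8131 → Model B

Model B


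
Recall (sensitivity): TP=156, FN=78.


Recall = TP/(TP+FN)
= 156/(156+78)
= 156/234 = 66.67%

66.67%


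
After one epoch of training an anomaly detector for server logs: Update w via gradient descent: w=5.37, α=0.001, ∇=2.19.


w_new = w - α·∇
= 5.37 - 0.001·2.19
= 5.37 - 0.00219
= 5.36781

5.36781


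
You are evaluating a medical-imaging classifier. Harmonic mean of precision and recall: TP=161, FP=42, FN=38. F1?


Precision = 161/203 = 0.7931
Recall = 161/199 = 0.809
F1 = 2·P·R/(P+R) = 2·TP/(2·TP+FP+FN) = 322/(322+42+38) = 322/402 = 0.801

0.801


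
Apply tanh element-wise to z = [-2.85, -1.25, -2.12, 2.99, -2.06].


tanh(-2.85) = -0.9933
tanh(-1.25) = -0.8483
tanh(-2.12) = -0.9716
tanh(2.99) = 0.995
tanh(-2.06) = -0.968
result = [-0.9933, -0.8483, -0.9716, 0.995, -0.968]

[-0.9933, -0.8483, -0.9716, 0.995, -0.968]


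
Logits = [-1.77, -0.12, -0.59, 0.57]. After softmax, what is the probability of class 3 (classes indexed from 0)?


Exponentials: e^-1.77=0.1703, e^-0.12=0.8869, e^-0.59=0.5543, e^0.57=1.7683
Sum = 3.3798
Softmax = [0.0504, 0.2624, 0.164, 0.5232]
p[3] = 1.7683/3.3798 = 0.5232

0.5232


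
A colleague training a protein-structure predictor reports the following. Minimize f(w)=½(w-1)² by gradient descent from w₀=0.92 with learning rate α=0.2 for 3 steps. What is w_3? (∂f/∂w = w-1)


step 1: grad = 0.92-1 = -0.08; w = 0.92 - 0.2·(-0.08) = 0.936
step 2: grad = 0.936-1 = -0.064; w = 0.936 - 0.2·(-0.064) = 0.9488
step 3: grad = 0.9488-1 = -0.0512; w = 0.9488 - 0.2·(-0.0512) = 0.95904

0.95904


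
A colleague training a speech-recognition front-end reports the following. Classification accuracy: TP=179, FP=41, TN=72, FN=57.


Accuracy = (TP+TN)/(TP+TN+FP+FN)
= (179+72)/(349)
= 251/349 = 71.92%

71.92%


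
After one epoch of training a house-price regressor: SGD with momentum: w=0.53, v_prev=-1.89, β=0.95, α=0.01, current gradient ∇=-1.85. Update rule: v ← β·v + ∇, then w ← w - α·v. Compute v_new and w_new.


v_new = 0.95·-1.89 - 1.85 = -1.7955 - 1.85 = -3.6455
w_new = 0.53 - 0.01·-3.6455 = 0.53 + 0.036455 = 0.566455

v_new=-3.6455, w_new=0.566455


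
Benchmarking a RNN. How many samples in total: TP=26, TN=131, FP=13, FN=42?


Total = TP + TN + FP + FN
= 26 + 131 + 13 + 42
= 212
(Predicted positive: 39, predicted negative: 173)

212


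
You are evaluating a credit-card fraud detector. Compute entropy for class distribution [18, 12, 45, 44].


Probabilities: [18/119, 12/119, 45/119, 44/119] ≈ [0.1513, 0.1008, 0.3782, 0.3697]
H = -((18/119)·log₂(18/119) + (12/119)·log₂(12/119) + (45/119)·log₂(45/119) + (44/119)·log₂(44/119))
  = 1.8072 bits

1.8072 bits


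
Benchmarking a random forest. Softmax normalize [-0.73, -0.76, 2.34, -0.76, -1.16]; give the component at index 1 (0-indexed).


Exponentials: e^-0.73=0.4819, e^-0.76=0.4677, e^2.34=10.3812, e^-0.76=0.4677, e^-1.16=0.3135
Sum = 12.112
Softmax = [0.0398, 0.0386, 0.8571, 0.0386, 0.0259]
p[1] = 0.4677/12.112 = 0.0386

0.0386


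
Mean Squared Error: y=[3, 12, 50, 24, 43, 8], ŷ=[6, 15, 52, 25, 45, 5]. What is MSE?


Squared errors: (3-6)²=9, (12-15)²=9, (50-52)²=4, (24-25)²=1, (43-45)²=4, (8-5)²=9
Sum = 36
MSE = 36/6 = 6

6


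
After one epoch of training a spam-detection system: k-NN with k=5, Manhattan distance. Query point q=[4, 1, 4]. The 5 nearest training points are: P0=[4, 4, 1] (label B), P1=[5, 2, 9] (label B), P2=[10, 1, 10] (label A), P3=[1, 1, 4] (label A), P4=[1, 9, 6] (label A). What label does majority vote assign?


d(q,P0) = 6  (label B)
d(q,P1) = 7  (label B)
d(q,P2) = 12  (label A)
d(q,P3) = 3  (label A)
d(q,P4) = 13  (label A)
Votes: A=3, B=2
Majority → A

A


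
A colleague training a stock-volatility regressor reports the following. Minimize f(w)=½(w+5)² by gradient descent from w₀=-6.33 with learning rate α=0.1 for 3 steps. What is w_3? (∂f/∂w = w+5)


step 1: grad = -6.33+5 = -1.33; w = -6.33 - 0.1·(-1.33) = -6.197
step 2: grad = -6.197+5 = -1.197; w = -6.197 - 0.1·(-1.197) = -6.0773
step 3: grad = -6.0773+5 = -1.0773; w = -6.0773 - 0.1·(-1.0773) = -5.96957

-5.96957


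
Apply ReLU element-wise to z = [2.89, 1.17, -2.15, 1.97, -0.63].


ReLU(2.89) = max(0, 2.89) = 2.89
ReLU(1.17) = max(0, 1.17) = 1.17
ReLU(-2.15) = max(0, -2.15) = 0.0
ReLU(1.97) = max(0, 1.97) = 1.97
ReLU(-0.63) = max(0, -0.63) = 0.0
result = [2.89, 1.17, 0.0, 1.97, 0.0]

[2.89, 1.17, 0.0, 1.97, 0.0]


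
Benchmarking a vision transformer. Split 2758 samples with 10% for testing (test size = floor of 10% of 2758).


Test = ⌊2758·10/100⌋ = 275
Train = 2758 - 275 = 2483

Train: 2483, Test: 275


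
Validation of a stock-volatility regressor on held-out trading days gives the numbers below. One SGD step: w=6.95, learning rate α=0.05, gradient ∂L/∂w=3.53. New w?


w_new = w - α·∇
= 6.95 - 0.05·3.53
= 6.95 - 0.1765
= 6.7735

6.7735


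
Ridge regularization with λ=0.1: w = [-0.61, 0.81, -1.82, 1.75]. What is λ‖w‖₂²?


‖w‖₂² = (-0.61)² + (0.81)² + (-1.82)² + (1.75)²
     = 0.3721 + 0.6561 + 3.3124 + 3.0625
     = 7.4031
λ·‖w‖₂² = 0.1·7.4031 = 0.74031

0.74031


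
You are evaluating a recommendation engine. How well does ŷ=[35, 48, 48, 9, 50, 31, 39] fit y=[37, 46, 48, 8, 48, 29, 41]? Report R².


ȳ = 36.7143
SS_res = Σ(y-ŷ)² = 21
SS_tot = Σ(y-ȳ)² = 1243.43
R² = 1 - SS_res/SS_tot = 1 - 0.0169 = 0.9831

0.9831


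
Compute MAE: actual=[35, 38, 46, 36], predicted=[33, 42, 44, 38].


Absolute errors: |35-33|=2, |38-42|=4, |46-44|=2, |36-38|=2
Sum = 10
MAE = 10/4 = 5/2

5/2


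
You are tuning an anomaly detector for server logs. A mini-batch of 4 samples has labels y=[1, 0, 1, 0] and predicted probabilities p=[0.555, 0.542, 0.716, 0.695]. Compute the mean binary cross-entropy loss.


L[0] = -ln(0.555) = 0.5888
L[1] = -ln(1-0.542) = -ln(0.458) = 0.7809
L[2] = -ln(0.716) = 0.3341
L[3] = -ln(1-0.695) = -ln(0.305) = 1.1874
mean = (0.5888 + 0.7809 + 0.3341 + 1.1874)/4 = 0.7228

0.7228


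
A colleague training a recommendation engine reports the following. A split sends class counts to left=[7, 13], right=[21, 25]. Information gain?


Parent = [28, 38], H_parent = 0.9834
H_left = 0.9341 (n=20), H_right = 0.9945 (n=46)
H_children = (20/66)·0.9341 + (46/66)·0.9945 = 0.9762
IG = 0.9834 - 0.9762 = 0.0072

0.0072


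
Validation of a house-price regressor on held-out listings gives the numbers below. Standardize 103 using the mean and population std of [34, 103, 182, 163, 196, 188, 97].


μ = 137.5714, σ = 56.2465
z = (103 - 137.5714)/56.2465 = -0.6146

-0.6146


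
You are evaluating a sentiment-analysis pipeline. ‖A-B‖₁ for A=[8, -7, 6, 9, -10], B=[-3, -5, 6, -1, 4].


d = |8+ 3| + |-7+ 5| + |6-6| + |9+ 1| + |-10-4|
  = 11 + 2 + 0 + 10 + 14
  = 37

37


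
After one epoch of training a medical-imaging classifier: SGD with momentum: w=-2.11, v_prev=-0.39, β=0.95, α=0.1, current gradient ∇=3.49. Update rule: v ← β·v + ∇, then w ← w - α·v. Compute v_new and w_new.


v_new = 0.95·-0.39 + 3.49 = -0.3705 + 3.49 = 3.1195
w_new = -2.11 - 0.1·3.1195 = -2.11 - 0.31195 = -2.42195

v_new=3.1195, w_new=-2.42195


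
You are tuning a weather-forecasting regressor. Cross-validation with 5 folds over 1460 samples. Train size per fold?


Fold size = 1460/5 = 292
Training per fold = 1460 - 292 = 1168

1168


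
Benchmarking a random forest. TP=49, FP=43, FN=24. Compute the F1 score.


Precision = 49/92 = 0.5326
Recall = 49/73 = 0.6712
F1 = 2·P·R/(P+R) = 2·TP/(2·TP+FP+FN) = 98/(98+43+24) = 98/165 = 0.5939

0.5939


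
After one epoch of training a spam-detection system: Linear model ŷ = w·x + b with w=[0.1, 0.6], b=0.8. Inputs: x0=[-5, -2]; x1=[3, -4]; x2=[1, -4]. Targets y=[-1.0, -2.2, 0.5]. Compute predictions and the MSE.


ŷ0 = (0.1)·(-5) + (0.6)·(-2) + 0.8 = -0.9
ŷ1 = (0.1)·(3) + (0.6)·(-4) + 0.8 = -1.3
ŷ2 = (0.1)·(1) + (0.6)·(-4) + 0.8 = -1.5
errors² = [0.01, 0.81, 4.0]
MSE = 4.8200/3 = 1.6067

1.6067


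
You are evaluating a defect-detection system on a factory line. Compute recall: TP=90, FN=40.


Recall = TP/(TP+FN)
= 90/(90+40)
= 90/130 = 69.23%

69.23%


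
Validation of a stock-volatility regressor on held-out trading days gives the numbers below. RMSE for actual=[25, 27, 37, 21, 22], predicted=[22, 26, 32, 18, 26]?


MSE = 60/5 = 12
RMSE = √(60/5) = 3.4641

3.4641


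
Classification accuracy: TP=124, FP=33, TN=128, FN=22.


Accuracy = (TP+TN)/(TP+TN+FP+FN)
= (124+128)/(307)
= 252/307 = 82.08%

82.08%


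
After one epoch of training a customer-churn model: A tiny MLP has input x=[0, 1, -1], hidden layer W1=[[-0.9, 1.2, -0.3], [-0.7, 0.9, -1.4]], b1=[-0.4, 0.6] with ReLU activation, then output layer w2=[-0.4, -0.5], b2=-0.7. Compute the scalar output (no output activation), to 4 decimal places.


z1[0] = (-0.9)·(0) + (1.2)·(1) + (-0.3)·(-1) - 0.4 = 1.1
z1[1] = (-0.7)·(0) + (0.9)·(1) + (-1.4)·(-1) + 0.6 = 2.9
h = ReLU(z1) = [1.1, 2.9]
output = (-0.4)·(1.1) + (-0.5)·(2.9) - 0.7 = -2.59

-2.59


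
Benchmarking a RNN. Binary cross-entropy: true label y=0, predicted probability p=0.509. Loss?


BCE = -[y·ln(p) + (1-y)·ln(1-p)]
= -0 - 1·ln(1-0.509)
= -ln(0.491) = 0.7113

0.7113


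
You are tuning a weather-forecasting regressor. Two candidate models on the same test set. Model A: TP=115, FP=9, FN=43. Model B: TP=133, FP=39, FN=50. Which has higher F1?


Model A: P=115/124=0.9274, R=115/158=0.7278, F1=2PR/(P+R)=2TP/(2TP+FP+FN)=230/282=0.8156
Model B: P=133/172=0.7733, R=133/183=0.7268, F1=2PR/(P+R)=2TP/(2TP+FP+FN)=266/355=0.7493
0.8156 > 0.7493 → Model A

Model A


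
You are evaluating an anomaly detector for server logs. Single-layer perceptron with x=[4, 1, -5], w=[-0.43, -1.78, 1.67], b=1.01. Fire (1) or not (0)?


z = (4)·(-0.43) + (1)·(-1.78) + (-5)·(1.67) + 1.01
  = -10.84
step(z) = 0 (z<0)

0


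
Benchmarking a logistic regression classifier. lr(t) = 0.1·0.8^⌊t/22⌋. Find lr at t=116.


n_drops = ⌊116/22⌋ = 5
lr = 0.1·0.8^5 = 0.1·0.32768 = 0.032768

0.032768


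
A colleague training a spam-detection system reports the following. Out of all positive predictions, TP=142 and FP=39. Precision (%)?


Precision = TP/(TP+FP)
= 142/(142+39)
= 142/181 = 78.45%

78.45%


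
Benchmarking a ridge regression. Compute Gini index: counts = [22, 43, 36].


Probabilities: [22/101, 43/101, 36/101] ≈ [0.2178, 0.4257, 0.3564]
Σpᵢ² = (484 + 1849 + 1296)/101² = 3629/10201
Gini = 1 - Σpᵢ² = 1 - 3629/10201 = 0.6443

0.6443


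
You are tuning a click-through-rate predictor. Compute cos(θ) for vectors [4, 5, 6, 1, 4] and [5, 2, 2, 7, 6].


A·B = 4·5 + 5·2 + 6·2 + 1·7 + 4·6 = 73
‖A‖ = √94 = 9.6954, ‖B‖ = √118 = 10.8628
cos = 73/(√94·√118) = 73/√11092 = 0.6931

0.6931


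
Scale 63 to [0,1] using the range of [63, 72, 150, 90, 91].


min=63, max=150
(63-63)/(150-63) = 0/87 = 0.0

0.0


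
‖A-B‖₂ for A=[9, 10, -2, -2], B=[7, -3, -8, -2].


d = √((9-7)² + (10+ 3)² + (-2+ 8)² + (-2+ 2)²)
  = √(4 + 169 + 36 + 0)
  = √209 = 14.4568

14.4568


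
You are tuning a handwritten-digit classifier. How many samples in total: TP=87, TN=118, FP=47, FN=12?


Total = TP + TN + FP + FN
= 87 + 118 + 47 + 12
= 264
(Predicted positive: 134, predicted negative: 130)

264


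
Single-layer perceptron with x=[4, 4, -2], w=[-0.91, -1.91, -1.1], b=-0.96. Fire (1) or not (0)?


z = (4)·(-0.91) + (4)·(-1.91) + (-2)·(-1.1) - 0.96
  = -10.04
step(z) = 0 (z<0)

0


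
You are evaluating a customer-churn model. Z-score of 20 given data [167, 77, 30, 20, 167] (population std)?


μ = 92.2, σ = 64.0356
z = (20 - 92.2)/64.0356 = -1.1275

-1.1275


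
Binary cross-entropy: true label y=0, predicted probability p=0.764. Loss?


BCE = -[y·ln(p) + (1-y)·ln(1-p)]
= -0 - 1·ln(1-0.764)
= -ln(0.236) = 1.4439

1.4439


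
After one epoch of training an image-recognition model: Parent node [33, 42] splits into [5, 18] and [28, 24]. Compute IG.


Parent = [33, 42], H_parent = 0.9896
H_left = 0.7554 (n=23), H_right = 0.9957 (n=52)
H_children = (23/75)·0.7554 + (52/75)·0.9957 = 0.922
IG = 0.9896 - 0.922 = 0.0676

0.0676


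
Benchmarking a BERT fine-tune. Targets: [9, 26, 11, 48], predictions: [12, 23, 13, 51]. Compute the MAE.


Absolute errors: |9-12|=3, |26-23|=3, |11-13|=2, |48-51|=3
Sum = 11
MAE = 11/4 = 11/4

11/4


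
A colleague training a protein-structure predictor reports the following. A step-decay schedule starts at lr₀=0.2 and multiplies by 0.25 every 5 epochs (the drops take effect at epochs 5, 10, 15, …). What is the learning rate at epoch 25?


n_drops = ⌊25/5⌋ = 5
lr = 0.2·0.25^5 = 0.2·0.0009765625 = 0.0001953125

0.0001953125


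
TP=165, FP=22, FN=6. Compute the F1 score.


Precision = 165/187 = 0.8824
Recall = 165/171 = 0.9649
F1 = 2·P·R/(P+R) = 2·TP/(2·TP+FP+FN) = 330/(330+22+6) = 330/358 = 0.9218

0.9218


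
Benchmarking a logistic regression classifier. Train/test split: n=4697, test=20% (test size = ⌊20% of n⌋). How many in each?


Test = ⌊4697·20/100⌋ = 939
Train = 4697 - 939 = 3758

Train: 3758, Test: 939


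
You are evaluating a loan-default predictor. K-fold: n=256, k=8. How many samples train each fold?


Fold size = 256/8 = 32
Training per fold = 256 - 32 = 224

224


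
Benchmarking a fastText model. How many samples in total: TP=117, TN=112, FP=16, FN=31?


Total = TP + TN + FP + FN
= 117 + 112 + 16 + 31
= 276
(Predicted positive: 133, predicted negative: 143)

276


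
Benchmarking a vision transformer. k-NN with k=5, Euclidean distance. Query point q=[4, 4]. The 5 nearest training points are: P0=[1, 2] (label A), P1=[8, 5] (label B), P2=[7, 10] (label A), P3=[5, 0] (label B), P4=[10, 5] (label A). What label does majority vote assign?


d(q,P0) = 3.6056  (label A)
d(q,P1) = 4.1231  (label B)
d(q,P2) = 6.7082  (label A)
d(q,P3) = 4.1231  (label B)
d(q,P4) = 6.0828  (label A)
Votes: A=3, B=2
Majority → A

A


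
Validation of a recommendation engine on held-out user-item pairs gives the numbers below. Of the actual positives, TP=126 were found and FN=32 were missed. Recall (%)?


Recall = TP/(TP+FN)
= 126/(126+32)
= 126/158 = 79.75%

79.75%


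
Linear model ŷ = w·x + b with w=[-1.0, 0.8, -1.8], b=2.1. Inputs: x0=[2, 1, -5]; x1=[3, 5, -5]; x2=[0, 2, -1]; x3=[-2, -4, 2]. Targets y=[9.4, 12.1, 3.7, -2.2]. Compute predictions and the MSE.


ŷ0 = (-1.0)·(2) + (0.8)·(1) + (-1.8)·(-5) + 2.1 = 9.9
ŷ1 = (-1.0)·(3) + (0.8)·(5) + (-1.8)·(-5) + 2.1 = 12.1
ŷ2 = (-1.0)·(0) + (0.8)·(2) + (-1.8)·(-1) + 2.1 = 5.5
ŷ3 = (-1.0)·(-2) + (0.8)·(-4) + (-1.8)·(2) + 2.1 = -2.7
errors² = [0.25, 0.0, 3.24, 0.25]
MSE = 3.7400/4 = 0.935

0.935


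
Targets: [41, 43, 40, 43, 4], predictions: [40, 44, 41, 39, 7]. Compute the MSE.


Squared errors: (41-40)²=1, (43-44)²=1, (40-41)²=1, (43-39)²=16, (4-7)²=9
Sum = 28
MSE = 28/5 = 28/5

28/5


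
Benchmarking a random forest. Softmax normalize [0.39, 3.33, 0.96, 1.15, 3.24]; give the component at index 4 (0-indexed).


Exponentials: e^0.39=1.477, e^3.33=27.9383, e^0.96=2.6117, e^1.15=3.1582, e^3.24=25.5337
Sum = 60.7189
Softmax = [0.0243, 0.4601, 0.043, 0.052, 0.4205]
p[4] = 25.5337/60.7189 = 0.4205

0.4205


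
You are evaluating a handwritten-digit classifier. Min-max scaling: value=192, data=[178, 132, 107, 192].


min=107, max=192
(192-107)/(192-107) = 85/85 = 1.0

1.0


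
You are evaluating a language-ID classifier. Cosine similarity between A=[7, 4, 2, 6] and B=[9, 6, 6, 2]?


A·B = 7·9 + 4·6 + 2·6 + 6·2 = 111
‖A‖ = √105 = 10.247, ‖B‖ = √157 = 12.53
cos = 111/(√105·√157) = 111/√16485 = 0.8645

0.8645


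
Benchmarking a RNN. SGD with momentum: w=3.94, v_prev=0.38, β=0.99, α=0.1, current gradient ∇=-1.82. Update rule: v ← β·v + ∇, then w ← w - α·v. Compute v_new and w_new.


v_new = 0.99·0.38 - 1.82 = 0.3762 - 1.82 = -1.4438
w_new = 3.94 - 0.1·-1.4438 = 3.94 + 0.14438 = 4.08438

v_new=-1.4438, w_new=4.08438


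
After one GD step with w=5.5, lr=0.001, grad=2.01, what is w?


w_new = w - α·∇
= 5.5 - 0.001·2.01
= 5.5 - 0.00201
= 5.49799

5.49799


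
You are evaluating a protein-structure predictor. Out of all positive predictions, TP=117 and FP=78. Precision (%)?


Precision = TP/(TP+FP)
= 117/(117+78)
= 117/195 = 60.0%

60.0%


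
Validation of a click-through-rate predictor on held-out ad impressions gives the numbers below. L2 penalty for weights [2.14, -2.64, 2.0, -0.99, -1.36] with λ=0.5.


‖w‖₂² = (2.14)² + (-2.64)² + (2.0)² + (-0.99)² + (-1.36)²
     = 4.5796 + 6.9696 + 4 + 0.9801 + 1.8496
     = 18.3789
λ·‖w‖₂² = 0.5·18.3789 = 9.18945

9.18945


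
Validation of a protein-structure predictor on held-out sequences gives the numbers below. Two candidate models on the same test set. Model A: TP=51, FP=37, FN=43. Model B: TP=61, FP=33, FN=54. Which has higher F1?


Model A: P=51/88=0.5795, R=51/94=0.5426, F1=2PR/(P+R)=2TP/(2TP+FP+FN)=102/182=0.5604
Model B: P=61/94=0.6489, R=61/115=0.5304, F1=2PR/(P+R)=2TP/(2TP+FP+FN)=122/209=0.5837
0.5604 < 0.5837 → Model B

Model B


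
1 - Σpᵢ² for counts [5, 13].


Probabilities: [5/18, 13/18] ≈ [0.2778, 0.7222]
Σpᵢ² = (25 + 169)/18² = 194/324
Gini = 1 - Σpᵢ² = 1 - 194/324 = 0.4012

0.4012


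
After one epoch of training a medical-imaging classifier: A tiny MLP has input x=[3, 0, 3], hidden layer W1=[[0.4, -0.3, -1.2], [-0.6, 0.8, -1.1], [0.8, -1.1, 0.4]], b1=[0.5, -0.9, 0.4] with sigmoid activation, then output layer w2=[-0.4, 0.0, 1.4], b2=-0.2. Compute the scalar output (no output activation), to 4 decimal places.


z1[0] = (0.4)·(3) + (-0.3)·(0) + (-1.2)·(3) + 0.5 = -1.9
z1[1] = (-0.6)·(3) + (0.8)·(0) + (-1.1)·(3) - 0.9 = -6.0
z1[2] = (0.8)·(3) + (-1.1)·(0) + (0.4)·(3) + 0.4 = 4.0
h = sigmoid(z1) = [0.1301, 0.0025, 0.982]
output = (-0.4)·(0.1301) + (0.0)·(0.0025) + (1.4)·(0.982) - 0.2 = 1.1228

1.1228


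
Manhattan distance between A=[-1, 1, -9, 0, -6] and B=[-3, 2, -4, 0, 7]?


d = |-1+ 3| + |1-2| + |-9+ 4| + |0-0| + |-6-7|
  = 2 + 1 + 5 + 0 + 13
  = 21

21


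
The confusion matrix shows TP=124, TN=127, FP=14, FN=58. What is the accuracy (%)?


Accuracy = (TP+TN)/(TP+TN+FP+FN)
= (124+127)/(323)
= 251/323 = 77.71%

77.71%


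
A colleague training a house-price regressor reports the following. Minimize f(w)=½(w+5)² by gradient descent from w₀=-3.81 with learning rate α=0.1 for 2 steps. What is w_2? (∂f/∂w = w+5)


step 1: grad = -3.81+5 = 1.19; w = -3.81 - 0.1·(1.19) = -3.929
step 2: grad = -3.929+5 = 1.071; w = -3.929 - 0.1·(1.071) = -4.0361

-4.0361


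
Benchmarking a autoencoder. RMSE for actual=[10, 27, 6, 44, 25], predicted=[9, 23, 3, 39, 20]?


MSE = 76/5 = 15.2
RMSE = √(76/5) = 3.8987

3.8987


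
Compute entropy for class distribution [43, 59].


Probabilities: [43/102, 59/102] ≈ [0.4216, 0.5784]
H = -((43/102)·log₂(43/102) + (59/102)·log₂(59/102))
  = 0.9822 bits

0.9822 bits


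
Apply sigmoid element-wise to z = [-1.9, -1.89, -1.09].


σ(-1.9) = 1/(1+e^1.9) = 0.1301
σ(-1.89) = 1/(1+e^1.89) = 0.1312
σ(-1.09) = 1/(1+e^1.09) = 0.2516
result = [0.1301, 0.1312, 0.2516]

[0.1301, 0.1312, 0.2516]


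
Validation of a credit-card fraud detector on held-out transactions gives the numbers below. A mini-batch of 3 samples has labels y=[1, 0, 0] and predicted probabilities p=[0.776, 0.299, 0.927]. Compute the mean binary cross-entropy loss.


L[0] = -ln(0.776) = 0.2536
L[1] = -ln(1-0.299) = -ln(0.701) = 0.3552
L[2] = -ln(1-0.927) = -ln(0.073) = 2.6173
mean = (0.2536 + 0.3552 + 2.6173)/3 = 1.0754

1.0754


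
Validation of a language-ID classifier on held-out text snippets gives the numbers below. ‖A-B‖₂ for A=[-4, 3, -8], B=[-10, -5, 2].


d = √((-4+ 10)² + (3+ 5)² + (-8-2)²)
  = √(36 + 64 + 100)
  = √200 = 14.1421

14.1421


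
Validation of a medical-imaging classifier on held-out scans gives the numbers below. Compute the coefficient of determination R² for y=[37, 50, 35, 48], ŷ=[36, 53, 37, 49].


ȳ = 42.5
SS_res = Σ(y-ŷ)² = 15
SS_tot = Σ(y-ȳ)² = 173
R² = 1 - SS_res/SS_tot = 1 - 0.0867 = 0.9133

0.9133


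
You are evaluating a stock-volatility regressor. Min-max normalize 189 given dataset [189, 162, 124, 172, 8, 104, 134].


min=8, max=189
(189-8)/(189-8) = 181/181 = 1.0

1.0


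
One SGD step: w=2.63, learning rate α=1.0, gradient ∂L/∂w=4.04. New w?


w_new = w - α·∇
= 2.63 - 1.0·4.04
= 2.63 - 4.04
= -1.41

-1.41


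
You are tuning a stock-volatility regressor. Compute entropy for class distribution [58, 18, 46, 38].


Probabilities: [58/160, 18/160, 46/160, 38/160] ≈ [0.3625, 0.1125, 0.2875, 0.2375]
H = -((58/160)·log₂(58/160) + (18/160)·log₂(18/160) + (46/160)·log₂(46/160) + (38/160)·log₂(38/160))
  = 1.8949 bits

1.8949 bits


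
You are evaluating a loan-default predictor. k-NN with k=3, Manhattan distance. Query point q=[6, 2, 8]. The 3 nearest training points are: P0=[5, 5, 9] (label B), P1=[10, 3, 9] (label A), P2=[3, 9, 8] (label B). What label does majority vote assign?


d(q,P0) = 5  (label B)
d(q,P1) = 6  (label A)
d(q,P2) = 10  (label B)
Votes: A=1, B=2
Majority → B

B


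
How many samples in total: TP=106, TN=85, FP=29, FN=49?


Total = TP + TN + FP + FN
= 106 + 85 + 29 + 49
= 269
(Predicted positive: 135, predicted negative: 134)

269


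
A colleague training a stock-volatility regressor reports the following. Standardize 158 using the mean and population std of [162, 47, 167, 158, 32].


μ = 113.2, σ = 60.4298
z = (158 - 113.2)/60.4298 = 0.7414

0.7414
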